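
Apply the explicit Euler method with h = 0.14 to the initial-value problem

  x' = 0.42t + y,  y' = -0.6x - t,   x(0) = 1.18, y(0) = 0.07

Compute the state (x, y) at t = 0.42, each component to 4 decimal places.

1.1896, -0.2882

Euler on (x,y): x_{n+1} = x_n + h·x', y_{n+1} = y_n + h·y'.
0.000000: (1.180000, 0.070000); f=(0.070000, -0.708000) → (1.189800, -0.029120)
0.140000: (1.189800, -0.029120); f=(0.029680, -0.853880) → (1.193955, -0.148663)
0.280000: (1.193955, -0.148663); f=(-0.031063, -0.996373) → (1.189606, -0.288155)
(x(0.42), y(0.42)) ≈ (1.1896, -0.2882)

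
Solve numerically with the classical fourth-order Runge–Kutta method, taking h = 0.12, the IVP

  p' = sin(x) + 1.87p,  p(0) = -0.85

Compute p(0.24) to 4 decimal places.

-1.2980

RK4: k1 = f(x_n, p_n); k2 = f(x_n + h/2, p_n + (h/2)·k1); k3 = f(x_n + h/2, p_n + (h/2)·k2); k4 = f(x_n + h, p_n + h·k3); p_{n+1} = p_n + (h/6)·(k1 + 2k2 + 2k3 + k4).
x=0.000000, p=-0.850000:
  k1 = f(0.000000, -0.850000) = -1.589500
  k2 = f(0.060000, -0.945370) = -1.707878
  k3 = f(0.060000, -0.952473) = -1.721160
  k4 = f(0.120000, -1.056539) = -1.856016
  p ← -0.850000 + (0.12/6)·(k1 + 2k2 + 2k3 + k4) = -1.056072
x=0.120000, p=-1.056072:
  k1 = f(0.120000, -1.056072) = -1.855142
  k2 = f(0.180000, -1.167380) = -2.003972
  k3 = f(0.180000, -1.176310) = -2.020670
  k4 = f(0.240000, -1.298552) = -2.190590
  p ← -1.056072 + (0.12/6)·(k1 + 2k2 + 2k3 + k4) = -1.297972
p(0.24) ≈ -1.2980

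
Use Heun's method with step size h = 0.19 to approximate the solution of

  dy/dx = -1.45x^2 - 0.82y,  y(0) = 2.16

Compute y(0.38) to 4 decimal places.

1.5556

Heun: k1 = f(x_n, y_n); k2 = f(x_n + h, y_n + h·k1); y_{n+1} = y_n + (h/2)·(k1 + k2).
x=0.000000, y=2.160000:
  k1 = f(0.000000, 2.160000) = -1.771200
  k2 = f(0.190000, 1.823472) = -1.547592
  y ← 2.160000 + (0.19/2)·(-1.771200 + (-1.547592)) = 1.844715
x=0.190000, y=1.844715:
  k1 = f(0.190000, 1.844715) = -1.565011
  k2 = f(0.380000, 1.547363) = -1.478217
  y ← 1.844715 + (0.19/2)·(-1.565011 + (-1.478217)) = 1.555608
y(0.38) ≈ 1.5556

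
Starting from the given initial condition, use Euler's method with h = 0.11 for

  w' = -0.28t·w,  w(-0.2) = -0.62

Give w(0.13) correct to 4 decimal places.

-0.6252

Euler: w_{n+1} = w_n + h·f(t_n, w_n).
t=-0.200000, w=-0.620000: f=-0.034720 → w ← -0.620000 + 0.11·(-0.034720) = -0.623819
t=-0.090000, w=-0.623819: f=-0.015720 → w ← -0.623819 + 0.11·(-0.015720) = -0.625548
t=0.020000, w=-0.625548: f=0.003503 → w ← -0.625548 + 0.11·0.003503 = -0.625163
w(0.13) ≈ -0.6252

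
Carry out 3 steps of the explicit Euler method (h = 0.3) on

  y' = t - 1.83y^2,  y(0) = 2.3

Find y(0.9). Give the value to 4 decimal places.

-0.8150

Euler: y_{n+1} = y_n + h·f(t_n, y_n).
t=0.000000, y=2.300000: f=-9.680700 → y ← 2.300000 + 0.3·(-9.680700) = -0.604210
t=0.300000, y=-0.604210: f=-0.368078 → y ← -0.604210 + 0.3·(-0.368078) = -0.714633
t=0.600000, y=-0.714633: f=-0.334582 → y ← -0.714633 + 0.3·(-0.334582) = -0.815008
y(0.9) ≈ -0.8150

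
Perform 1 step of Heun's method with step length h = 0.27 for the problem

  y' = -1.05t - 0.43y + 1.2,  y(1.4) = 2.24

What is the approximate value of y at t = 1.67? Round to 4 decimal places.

1.8881

Heun: k1 = f(t_n, y_n); k2 = f(t_n + h, y_n + h·k1); y_{n+1} = y_n + (h/2)·(k1 + k2).
t=1.400000, y=2.240000:
  k1 = f(1.400000, 2.240000) = -1.233200
  k2 = f(1.670000, 1.907036) = -1.373525
  y ← 2.240000 + (0.27/2)·(-1.233200 + (-1.373525)) = 1.888092
y(1.67) ≈ 1.8881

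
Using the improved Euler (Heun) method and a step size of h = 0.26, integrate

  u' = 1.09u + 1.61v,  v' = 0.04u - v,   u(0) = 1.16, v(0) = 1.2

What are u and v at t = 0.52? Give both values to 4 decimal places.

3.1120, 0.7536

Heun on (u,v): k1 = f(t_n, state_n); k2 = f(t_n + h, state_n + h·k1); state_{n+1} = state_n + (h/2)·(k1 + k2).
0.000000: (1.160000, 1.200000)
  k1 = (3.196400, -1.153600)
  predictor → (1.991064, 0.900064)
  k2 = (3.619363, -0.820421)
  → (2.046049, 0.943377)
0.260000: (2.046049, 0.943377)
  k1 = (3.749031, -0.861535)
  predictor → (3.020797, 0.719378)
  k2 = (4.450868, -0.598546)
  → (3.112036, 0.753567)
(u(0.52), v(0.52)) ≈ (3.1120, 0.7536)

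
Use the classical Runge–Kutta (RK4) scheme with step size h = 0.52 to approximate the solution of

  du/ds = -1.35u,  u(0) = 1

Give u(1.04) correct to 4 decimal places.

RK4: k1 = f(s_n, u_n); k2 = f(s_n + h/2, u_n + (h/2)·k1); k3 = f(s_n + h/2, u_n + (h/2)·k2); k4 = f(s_n + h, u_n + h·k3); u_{n+1} = u_n + (h/6)·(k1 + 2k2 + 2k3 + k4).
s=0.000000, u=1.000000:
  k1 = f(0.000000, 1.000000) = -1.350000
  k2 = f(0.260000, 0.649000) = -0.876150
  k3 = f(0.260000, 0.772201) = -1.042471
  k4 = f(0.520000, 0.457915) = -0.618185
  u ← 1.000000 + (0.52/6)·(k1 + 2k2 + 2k3 + k4) = 0.496863
s=0.520000, u=0.496863:
  k1 = f(0.520000, 0.496863) = -0.670765
  k2 = f(0.780000, 0.322464) = -0.435326
  k3 = f(0.780000, 0.383678) = -0.517965
  k4 = f(1.040000, 0.227521) = -0.307153
  u ← 0.496863 + (0.52/6)·(k1 + 2k2 + 2k3 + k4) = 0.246873
u(1.04) ≈ 0.2469

0.2469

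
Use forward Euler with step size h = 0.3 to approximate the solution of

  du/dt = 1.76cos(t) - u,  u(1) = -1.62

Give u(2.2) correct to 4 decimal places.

-0.4034

Euler: u_{n+1} = u_n + h·f(t_n, u_n).
t=1.000000, u=-1.620000: f=2.570932 → u ← -1.620000 + 0.3·2.570932 = -0.848720
t=1.300000, u=-0.848720: f=1.319518 → u ← -0.848720 + 0.3·1.319518 = -0.452865
t=1.600000, u=-0.452865: f=0.401474 → u ← -0.452865 + 0.3·0.401474 = -0.332423
t=1.900000, u=-0.332423: f=-0.236567 → u ← -0.332423 + 0.3·(-0.236567) = -0.403393
u(2.2) ≈ -0.4034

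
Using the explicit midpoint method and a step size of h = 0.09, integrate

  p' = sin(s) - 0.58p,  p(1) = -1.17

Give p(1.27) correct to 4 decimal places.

Midpoint: k1 = f(s_n, p_n); k2 = f(s_n + h/2, p_n + (h/2)·k1); p_{n+1} = p_n + h·k2.
s=1.000000, p=-1.170000:
  k1 = f(1.000000, -1.170000) = 1.520071
  k2 = f(1.045000, -1.101597) = 1.503851
  p ← -1.170000 + 0.09·1.503851 = -1.034653
s=1.090000, p=-1.034653:
  k1 = f(1.090000, -1.034653) = 1.486726
  k2 = f(1.135000, -0.967751) = 1.467830
  p ← -1.034653 + 0.09·1.467830 = -0.902549
s=1.180000, p=-0.902549:
  k1 = f(1.180000, -0.902549) = 1.448084
  k2 = f(1.225000, -0.837385) = 1.426489
  p ← -0.902549 + 0.09·1.426489 = -0.774165
p(1.27) ≈ -0.7742

-0.7742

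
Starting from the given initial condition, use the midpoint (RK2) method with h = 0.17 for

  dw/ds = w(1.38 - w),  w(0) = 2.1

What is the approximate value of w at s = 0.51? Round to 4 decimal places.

1.6712

Midpoint: k1 = f(s_n, w_n); k2 = f(s_n + h/2, w_n + (h/2)·k1); w_{n+1} = w_n + h·k2.
s=0.000000, w=2.100000:
  k1 = f(0.000000, 2.100000) = -1.512000
  k2 = f(0.085000, 1.971480) = -1.166091
  w ← 2.100000 + 0.17·(-1.166091) = 1.901765
s=0.170000, w=1.901765:
  k1 = f(0.170000, 1.901765) = -0.992273
  k2 = f(0.255000, 1.817421) = -0.794979
  w ← 1.901765 + 0.17·(-0.794979) = 1.766618
s=0.340000, w=1.766618:
  k1 = f(0.340000, 1.766618) = -0.683007
  k2 = f(0.425000, 1.708563) = -0.561370
  w ← 1.766618 + 0.17·(-0.561370) = 1.671185
w(0.51) ≈ 1.6712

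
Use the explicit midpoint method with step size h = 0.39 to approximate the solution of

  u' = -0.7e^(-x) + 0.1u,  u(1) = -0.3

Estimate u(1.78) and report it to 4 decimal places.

Midpoint: k1 = f(x_n, u_n); k2 = f(x_n + h/2, u_n + (h/2)·k1); u_{n+1} = u_n + h·k2.
x=1.000000, u=-0.300000:
  k1 = f(1.000000, -0.300000) = -0.287516
  k2 = f(1.195000, -0.356066) = -0.247499
  u ← -0.300000 + 0.39·(-0.247499) = -0.396525
x=1.390000, u=-0.396525:
  k1 = f(1.390000, -0.396525) = -0.214005
  k2 = f(1.585000, -0.438256) = -0.187289
  u ← -0.396525 + 0.39·(-0.187289) = -0.469567
u(1.78) ≈ -0.4696

-0.4696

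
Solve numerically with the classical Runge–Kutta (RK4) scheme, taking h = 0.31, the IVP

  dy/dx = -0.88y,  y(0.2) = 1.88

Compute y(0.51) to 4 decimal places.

1.4312

RK4: k1 = f(x_n, y_n); k2 = f(x_n + h/2, y_n + (h/2)·k1); k3 = f(x_n + h/2, y_n + (h/2)·k2); k4 = f(x_n + h, y_n + h·k3); y_{n+1} = y_n + (h/6)·(k1 + 2k2 + 2k3 + k4).
x=0.200000, y=1.880000:
  k1 = f(0.200000, 1.880000) = -1.654400
  k2 = f(0.355000, 1.623568) = -1.428740
  k3 = f(0.355000, 1.658545) = -1.459520
  k4 = f(0.510000, 1.427549) = -1.256243
  y ← 1.880000 + (0.31/6)·(k1 + 2k2 + 2k3 + k4) = 1.431163
y(0.51) ≈ 1.4312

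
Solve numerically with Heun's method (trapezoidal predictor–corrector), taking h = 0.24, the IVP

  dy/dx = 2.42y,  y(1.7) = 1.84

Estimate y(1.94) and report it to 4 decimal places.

Heun: k1 = f(x_n, y_n); k2 = f(x_n + h, y_n + h·k1); y_{n+1} = y_n + (h/2)·(k1 + k2).
x=1.700000, y=1.840000:
  k1 = f(1.700000, 1.840000) = 4.452800
  k2 = f(1.940000, 2.908672) = 7.038986
  y ← 1.840000 + (0.24/2)·(4.452800 + 7.038986) = 3.219014
y(1.94) ≈ 3.2190

3.2190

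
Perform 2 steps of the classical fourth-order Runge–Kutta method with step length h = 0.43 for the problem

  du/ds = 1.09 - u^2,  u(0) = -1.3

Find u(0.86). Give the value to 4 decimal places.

-4.7234

RK4: k1 = f(s_n, u_n); k2 = f(s_n + h/2, u_n + (h/2)·k1); k3 = f(s_n + h/2, u_n + (h/2)·k2); k4 = f(s_n + h, u_n + h·k3); u_{n+1} = u_n + (h/6)·(k1 + 2k2 + 2k3 + k4).
s=0.000000, u=-1.300000:
  k1 = f(0.000000, -1.300000) = -0.600000
  k2 = f(0.215000, -1.429000) = -0.952041
  k3 = f(0.215000, -1.504689) = -1.174088
  k4 = f(0.430000, -1.804858) = -2.167512
  u ← -1.300000 + (0.43/6)·(k1 + 2k2 + 2k3 + k4) = -1.803084
s=0.430000, u=-1.803084:
  k1 = f(0.430000, -1.803084) = -2.161111
  k2 = f(0.645000, -2.267722) = -4.052565
  k3 = f(0.645000, -2.674385) = -6.062335
  k4 = f(0.860000, -4.409888) = -18.357110
  u ← -1.803084 + (0.43/6)·(k1 + 2k2 + 2k3 + k4) = -4.723358
u(0.86) ≈ -4.7234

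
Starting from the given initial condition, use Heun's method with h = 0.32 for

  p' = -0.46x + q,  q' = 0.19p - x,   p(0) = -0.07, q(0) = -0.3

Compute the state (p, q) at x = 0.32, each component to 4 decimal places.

Heun on (p,q): k1 = f(x_n, state_n); k2 = f(x_n + h, state_n + h·k1); state_{n+1} = state_n + (h/2)·(k1 + k2).
0.000000: (-0.070000, -0.300000)
  k1 = (-0.300000, -0.013300)
  predictor → (-0.166000, -0.304256)
  k2 = (-0.451456, -0.351540)
  → (-0.190233, -0.358374)
(p(0.32), q(0.32)) ≈ (-0.1902, -0.3584)

-0.1902, -0.3584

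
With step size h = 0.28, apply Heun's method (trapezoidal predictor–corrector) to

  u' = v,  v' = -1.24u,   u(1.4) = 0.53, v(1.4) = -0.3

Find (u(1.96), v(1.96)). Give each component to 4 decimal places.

Heun on (u,v): k1 = f(s_n, state_n); k2 = f(s_n + h, state_n + h·k1); state_{n+1} = state_n + (h/2)·(k1 + k2).
1.400000: (0.530000, -0.300000)
  k1 = (-0.300000, -0.657200)
  predictor → (0.446000, -0.484016)
  k2 = (-0.484016, -0.553040)
  → (0.420238, -0.469434)
1.680000: (0.420238, -0.469434)
  k1 = (-0.469434, -0.521095)
  predictor → (0.288796, -0.615340)
  k2 = (-0.615340, -0.358107)
  → (0.268369, -0.592522)
(u(1.96), v(1.96)) ≈ (0.2684, -0.5925)

0.2684, -0.5925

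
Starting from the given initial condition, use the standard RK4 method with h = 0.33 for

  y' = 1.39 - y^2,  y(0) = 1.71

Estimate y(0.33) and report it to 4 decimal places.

1.3985

RK4: k1 = f(x_n, y_n); k2 = f(x_n + h/2, y_n + (h/2)·k1); k3 = f(x_n + h/2, y_n + (h/2)·k2); k4 = f(x_n + h, y_n + h·k3); y_{n+1} = y_n + (h/6)·(k1 + 2k2 + 2k3 + k4).
x=0.000000, y=1.710000:
  k1 = f(0.000000, 1.710000) = -1.534100
  k2 = f(0.165000, 1.456873) = -0.732480
  k3 = f(0.165000, 1.589141) = -1.135368
  k4 = f(0.330000, 1.335328) = -0.393102
  y ← 1.710000 + (0.33/6)·(k1 + 2k2 + 2k3 + k4) = 1.398541
y(0.33) ≈ 1.3985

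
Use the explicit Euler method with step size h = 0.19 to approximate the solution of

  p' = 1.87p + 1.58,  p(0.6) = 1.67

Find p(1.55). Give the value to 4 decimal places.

10.6552

Euler: p_{n+1} = p_n + h·f(x_n, p_n).
x=0.600000, p=1.670000: f=4.702900 → p ← 1.670000 + 0.19·4.702900 = 2.563551
x=0.790000, p=2.563551: f=6.373840 → p ← 2.563551 + 0.19·6.373840 = 3.774581
x=0.980000, p=3.774581: f=8.638466 → p ← 3.774581 + 0.19·8.638466 = 5.415889
x=1.170000, p=5.415889: f=11.707713 → p ← 5.415889 + 0.19·11.707713 = 7.640355
x=1.360000, p=7.640355: f=15.867463 → p ← 7.640355 + 0.19·15.867463 = 10.655173
p(1.55) ≈ 10.6552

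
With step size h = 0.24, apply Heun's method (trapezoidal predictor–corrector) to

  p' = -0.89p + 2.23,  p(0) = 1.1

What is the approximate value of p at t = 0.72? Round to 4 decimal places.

1.7608

Heun: k1 = f(t_n, p_n); k2 = f(t_n + h, p_n + h·k1); p_{n+1} = p_n + (h/2)·(k1 + k2).
t=0.000000, p=1.100000:
  k1 = f(0.000000, 1.100000) = 1.251000
  k2 = f(0.240000, 1.400240) = 0.983786
  p ← 1.100000 + (0.24/2)·(1.251000 + 0.983786) = 1.368174
t=0.240000, p=1.368174:
  k1 = f(0.240000, 1.368174) = 1.012325
  k2 = f(0.480000, 1.611132) = 0.796092
  p ← 1.368174 + (0.24/2)·(1.012325 + 0.796092) = 1.585184
t=0.480000, p=1.585184:
  k1 = f(0.480000, 1.585184) = 0.819186
  k2 = f(0.720000, 1.781789) = 0.644208
  p ← 1.585184 + (0.24/2)·(0.819186 + 0.644208) = 1.760792
p(0.72) ≈ 1.7608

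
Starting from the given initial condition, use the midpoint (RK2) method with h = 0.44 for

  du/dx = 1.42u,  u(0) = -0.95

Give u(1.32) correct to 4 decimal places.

Midpoint: k1 = f(x_n, u_n); k2 = f(x_n + h/2, u_n + (h/2)·k1); u_{n+1} = u_n + h·k2.
x=0.000000, u=-0.950000:
  k1 = f(0.000000, -0.950000) = -1.349000
  k2 = f(0.220000, -1.246780) = -1.770428
  u ← -0.950000 + 0.44·(-1.770428) = -1.728988
x=0.440000, u=-1.728988:
  k1 = f(0.440000, -1.728988) = -2.455163
  k2 = f(0.660000, -2.269124) = -3.222156
  u ← -1.728988 + 0.44·(-3.222156) = -3.146737
x=0.880000, u=-3.146737:
  k1 = f(0.880000, -3.146737) = -4.468366
  k2 = f(1.100000, -4.129777) = -5.864284
  u ← -3.146737 + 0.44·(-5.864284) = -5.727022
u(1.32) ≈ -5.7270

-5.7270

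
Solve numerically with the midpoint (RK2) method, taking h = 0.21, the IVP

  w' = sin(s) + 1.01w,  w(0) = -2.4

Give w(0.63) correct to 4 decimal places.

Midpoint: k1 = f(s_n, w_n); k2 = f(s_n + h/2, w_n + (h/2)·k1); w_{n+1} = w_n + h·k2.
s=0.000000, w=-2.400000:
  k1 = f(0.000000, -2.400000) = -2.424000
  k2 = f(0.105000, -2.654520) = -2.576258
  w ← -2.400000 + 0.21·(-2.576258) = -2.941014
s=0.210000, w=-2.941014:
  k1 = f(0.210000, -2.941014) = -2.761964
  k2 = f(0.315000, -3.231020) = -2.953514
  w ← -2.941014 + 0.21·(-2.953514) = -3.561252
s=0.420000, w=-3.561252:
  k1 = f(0.420000, -3.561252) = -3.189104
  k2 = f(0.525000, -3.896108) = -3.433856
  w ← -3.561252 + 0.21·(-3.433856) = -4.282362
w(0.63) ≈ -4.2824

-4.2824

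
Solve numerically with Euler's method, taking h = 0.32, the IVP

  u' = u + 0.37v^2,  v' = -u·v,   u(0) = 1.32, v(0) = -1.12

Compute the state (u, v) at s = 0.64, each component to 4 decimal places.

Euler on (u,v): u_{n+1} = u_n + h·u', v_{n+1} = v_n + h·v'.
0.000000: (1.320000, -1.120000); f=(1.784128, 1.478400) → (1.890921, -0.646912)
0.320000: (1.890921, -0.646912); f=(2.045764, 1.223259) → (2.545565, -0.255469)
(u(0.64), v(0.64)) ≈ (2.5456, -0.2555)

2.5456, -0.2555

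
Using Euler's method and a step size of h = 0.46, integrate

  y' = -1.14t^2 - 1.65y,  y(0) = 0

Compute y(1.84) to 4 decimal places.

-1.1121

Euler: y_{n+1} = y_n + h·f(t_n, y_n).
t=0.000000, y=0.000000: f=0.000000 → y ← 0.000000 + 0.46·0.000000 = 0.000000
t=0.460000, y=0.000000: f=-0.241224 → y ← 0.000000 + 0.46·(-0.241224) = -0.110963
t=0.920000, y=-0.110963: f=-0.781807 → y ← -0.110963 + 0.46·(-0.781807) = -0.470594
t=1.380000, y=-0.470594: f=-1.394535 → y ← -0.470594 + 0.46·(-1.394535) = -1.112081
y(1.84) ≈ -1.1121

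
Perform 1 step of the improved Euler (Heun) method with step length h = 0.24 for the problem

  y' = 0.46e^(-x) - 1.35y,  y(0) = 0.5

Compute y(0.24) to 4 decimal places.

0.4450

Heun: k1 = f(x_n, y_n); k2 = f(x_n + h, y_n + h·k1); y_{n+1} = y_n + (h/2)·(k1 + k2).
x=0.000000, y=0.500000:
  k1 = f(0.000000, 0.500000) = -0.215000
  k2 = f(0.240000, 0.448400) = -0.243491
  y ← 0.500000 + (0.24/2)·(-0.215000 + (-0.243491)) = 0.444981
y(0.24) ≈ 0.4450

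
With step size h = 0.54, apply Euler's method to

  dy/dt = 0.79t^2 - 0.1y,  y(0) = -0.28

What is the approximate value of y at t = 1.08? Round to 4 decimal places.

Euler: y_{n+1} = y_n + h·f(t_n, y_n).
t=0.000000, y=-0.280000: f=0.028000 → y ← -0.280000 + 0.54·0.028000 = -0.264880
t=0.540000, y=-0.264880: f=0.256852 → y ← -0.264880 + 0.54·0.256852 = -0.126180
y(1.08) ≈ -0.1262

-0.1262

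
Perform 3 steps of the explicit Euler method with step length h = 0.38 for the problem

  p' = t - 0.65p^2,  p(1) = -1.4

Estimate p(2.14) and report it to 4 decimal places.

-1.4544

Euler: p_{n+1} = p_n + h·f(t_n, p_n).
t=1.000000, p=-1.400000: f=-0.274000 → p ← -1.400000 + 0.38·(-0.274000) = -1.504120
t=1.380000, p=-1.504120: f=-0.090545 → p ← -1.504120 + 0.38·(-0.090545) = -1.538527
t=1.760000, p=-1.538527: f=0.221407 → p ← -1.538527 + 0.38·0.221407 = -1.454392
p(2.14) ≈ -1.4544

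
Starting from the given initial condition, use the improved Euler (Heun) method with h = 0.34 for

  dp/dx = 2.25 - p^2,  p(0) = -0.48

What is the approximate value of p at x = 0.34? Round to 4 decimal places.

0.2386

Heun: k1 = f(x_n, p_n); k2 = f(x_n + h, p_n + h·k1); p_{n+1} = p_n + (h/2)·(k1 + k2).
x=0.000000, p=-0.480000:
  k1 = f(0.000000, -0.480000) = 2.019600
  k2 = f(0.340000, 0.206664) = 2.207290
  p ← -0.480000 + (0.34/2)·(2.019600 + 2.207290) = 0.238571
p(0.34) ≈ 0.2386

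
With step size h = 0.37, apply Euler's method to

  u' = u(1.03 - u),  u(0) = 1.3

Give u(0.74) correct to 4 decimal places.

Euler: u_{n+1} = u_n + h·f(s_n, u_n).
s=0.000000, u=1.300000: f=-0.351000 → u ← 1.300000 + 0.37·(-0.351000) = 1.170130
s=0.370000, u=1.170130: f=-0.163970 → u ← 1.170130 + 0.37·(-0.163970) = 1.109461
u(0.74) ≈ 1.1095

1.1095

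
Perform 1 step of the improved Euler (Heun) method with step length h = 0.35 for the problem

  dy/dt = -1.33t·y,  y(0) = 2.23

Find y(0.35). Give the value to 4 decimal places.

2.0483

Heun: k1 = f(t_n, y_n); k2 = f(t_n + h, y_n + h·k1); y_{n+1} = y_n + (h/2)·(k1 + k2).
t=0.000000, y=2.230000:
  k1 = f(0.000000, 2.230000) = 0.000000
  k2 = f(0.350000, 2.230000) = -1.038065
  y ← 2.230000 + (0.35/2)·(0.000000 + (-1.038065)) = 2.048339
y(0.35) ≈ 2.0483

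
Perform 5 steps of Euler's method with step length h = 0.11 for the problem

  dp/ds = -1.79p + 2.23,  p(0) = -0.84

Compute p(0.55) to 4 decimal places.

Euler: p_{n+1} = p_n + h·f(s_n, p_n).
s=0.000000, p=-0.840000: f=3.733600 → p ← -0.840000 + 0.11·3.733600 = -0.429304
s=0.110000, p=-0.429304: f=2.998454 → p ← -0.429304 + 0.11·2.998454 = -0.099474
s=0.220000, p=-0.099474: f=2.408059 → p ← -0.099474 + 0.11·2.408059 = 0.165412
s=0.330000, p=0.165412: f=1.933912 → p ← 0.165412 + 0.11·1.933912 = 0.378143
s=0.440000, p=0.378143: f=1.553125 → p ← 0.378143 + 0.11·1.553125 = 0.548986
p(0.55) ≈ 0.5490

0.5490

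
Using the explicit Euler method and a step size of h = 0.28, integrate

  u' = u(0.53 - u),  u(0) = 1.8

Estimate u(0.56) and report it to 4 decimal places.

0.9553

Euler: u_{n+1} = u_n + h·f(t_n, u_n).
t=0.000000, u=1.800000: f=-2.286000 → u ← 1.800000 + 0.28·(-2.286000) = 1.159920
t=0.280000, u=1.159920: f=-0.730657 → u ← 1.159920 + 0.28·(-0.730657) = 0.955336
u(0.56) ≈ 0.9553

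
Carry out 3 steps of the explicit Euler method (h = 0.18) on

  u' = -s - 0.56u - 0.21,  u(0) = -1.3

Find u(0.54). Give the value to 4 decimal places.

Euler: u_{n+1} = u_n + h·f(s_n, u_n).
s=0.000000, u=-1.300000: f=0.518000 → u ← -1.300000 + 0.18·0.518000 = -1.206760
s=0.180000, u=-1.206760: f=0.285786 → u ← -1.206760 + 0.18·0.285786 = -1.155319
s=0.360000, u=-1.155319: f=0.076978 → u ← -1.155319 + 0.18·0.076978 = -1.141462
u(0.54) ≈ -1.1415

-1.1415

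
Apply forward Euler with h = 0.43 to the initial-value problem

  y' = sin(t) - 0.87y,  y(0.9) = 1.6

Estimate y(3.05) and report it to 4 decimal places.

Euler: y_{n+1} = y_n + h·f(t_n, y_n).
t=0.900000, y=1.600000: f=-0.608673 → y ← 1.600000 + 0.43·(-0.608673) = 1.338271
t=1.330000, y=1.338271: f=-0.193147 → y ← 1.338271 + 0.43·(-0.193147) = 1.255217
t=1.760000, y=1.255217: f=-0.109885 → y ← 1.255217 + 0.43·(-0.109885) = 1.207967
t=2.190000, y=1.207967: f=-0.236590 → y ← 1.207967 + 0.43·(-0.236590) = 1.106233
t=2.620000, y=1.106233: f=-0.464161 → y ← 1.106233 + 0.43·(-0.464161) = 0.906644
y(3.05) ≈ 0.9066

0.9066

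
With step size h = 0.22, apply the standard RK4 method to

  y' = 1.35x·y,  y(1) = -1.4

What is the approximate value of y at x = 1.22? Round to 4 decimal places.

-1.9467

RK4: k1 = f(x_n, y_n); k2 = f(x_n + h/2, y_n + (h/2)·k1); k3 = f(x_n + h/2, y_n + (h/2)·k2); k4 = f(x_n + h, y_n + h·k3); y_{n+1} = y_n + (h/6)·(k1 + 2k2 + 2k3 + k4).
x=1.000000, y=-1.400000:
  k1 = f(1.000000, -1.400000) = -1.890000
  k2 = f(1.110000, -1.607900) = -2.409438
  k3 = f(1.110000, -1.665038) = -2.495060
  k4 = f(1.220000, -1.948913) = -3.209860
  y ← -1.400000 + (0.22/6)·(k1 + 2k2 + 2k3 + k4) = -1.946658
y(1.22) ≈ -1.9467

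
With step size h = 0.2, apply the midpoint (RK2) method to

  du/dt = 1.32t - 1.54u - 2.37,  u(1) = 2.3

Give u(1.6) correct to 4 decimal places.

0.7064

Midpoint: k1 = f(t_n, u_n); k2 = f(t_n + h/2, u_n + (h/2)·k1); u_{n+1} = u_n + h·k2.
t=1.000000, u=2.300000:
  k1 = f(1.000000, 2.300000) = -4.592000
  k2 = f(1.100000, 1.840800) = -3.752832
  u ← 2.300000 + 0.2·(-3.752832) = 1.549434
t=1.200000, u=1.549434:
  k1 = f(1.200000, 1.549434) = -3.172128
  k2 = f(1.300000, 1.232221) = -2.551620
  u ← 1.549434 + 0.2·(-2.551620) = 1.039110
t=1.400000, u=1.039110:
  k1 = f(1.400000, 1.039110) = -2.122229
  k2 = f(1.500000, 0.826887) = -1.663406
  u ← 1.039110 + 0.2·(-1.663406) = 0.706428
u(1.6) ≈ 0.7064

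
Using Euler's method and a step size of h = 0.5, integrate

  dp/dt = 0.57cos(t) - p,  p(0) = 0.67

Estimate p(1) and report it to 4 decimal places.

0.5601

Euler: p_{n+1} = p_n + h·f(t_n, p_n).
t=0.000000, p=0.670000: f=-0.100000 → p ← 0.670000 + 0.5·(-0.100000) = 0.620000
t=0.500000, p=0.620000: f=-0.119778 → p ← 0.620000 + 0.5·(-0.119778) = 0.560111
p(1) ≈ 0.5601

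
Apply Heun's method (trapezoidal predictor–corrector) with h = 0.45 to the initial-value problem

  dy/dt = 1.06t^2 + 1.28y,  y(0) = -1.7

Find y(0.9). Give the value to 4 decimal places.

Heun: k1 = f(t_n, y_n); k2 = f(t_n + h, y_n + h·k1); y_{n+1} = y_n + (h/2)·(k1 + k2).
t=0.000000, y=-1.700000:
  k1 = f(0.000000, -1.700000) = -2.176000
  k2 = f(0.450000, -2.679200) = -3.214726
  y ← -1.700000 + (0.45/2)·(-2.176000 + (-3.214726)) = -2.912913
t=0.450000, y=-2.912913:
  k1 = f(0.450000, -2.912913) = -3.513879
  k2 = f(0.900000, -4.494159) = -4.893923
  y ← -2.912913 + (0.45/2)·(-3.513879 + (-4.893923)) = -4.804669
y(0.9) ≈ -4.8047

-4.8047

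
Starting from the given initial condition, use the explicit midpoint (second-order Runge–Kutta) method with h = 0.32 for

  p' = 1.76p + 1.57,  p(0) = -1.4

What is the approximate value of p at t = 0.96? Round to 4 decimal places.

-3.4849

Midpoint: k1 = f(t_n, p_n); k2 = f(t_n + h/2, p_n + (h/2)·k1); p_{n+1} = p_n + h·k2.
t=0.000000, p=-1.400000:
  k1 = f(0.000000, -1.400000) = -0.894000
  k2 = f(0.160000, -1.543040) = -1.145750
  p ← -1.400000 + 0.32·(-1.145750) = -1.766640
t=0.320000, p=-1.766640:
  k1 = f(0.320000, -1.766640) = -1.539287
  k2 = f(0.480000, -2.012926) = -1.972750
  p ← -1.766640 + 0.32·(-1.972750) = -2.397920
t=0.640000, p=-2.397920:
  k1 = f(0.640000, -2.397920) = -2.650339
  k2 = f(0.800000, -2.821974) = -3.396675
  p ← -2.397920 + 0.32·(-3.396675) = -3.484856
p(0.96) ≈ -3.4849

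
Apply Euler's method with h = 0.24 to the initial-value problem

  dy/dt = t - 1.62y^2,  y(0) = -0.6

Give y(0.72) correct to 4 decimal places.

Euler: y_{n+1} = y_n + h·f(t_n, y_n).
t=0.000000, y=-0.600000: f=-0.583200 → y ← -0.600000 + 0.24·(-0.583200) = -0.739968
t=0.240000, y=-0.739968: f=-0.647035 → y ← -0.739968 + 0.24·(-0.647035) = -0.895256
t=0.480000, y=-0.895256: f=-0.818404 → y ← -0.895256 + 0.24·(-0.818404) = -1.091674
y(0.72) ≈ -1.0917

-1.0917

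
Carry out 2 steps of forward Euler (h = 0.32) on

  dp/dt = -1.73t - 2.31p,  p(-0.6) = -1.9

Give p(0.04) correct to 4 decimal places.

Euler: p_{n+1} = p_n + h·f(t_n, p_n).
t=-0.600000, p=-1.900000: f=5.427000 → p ← -1.900000 + 0.32·5.427000 = -0.163360
t=-0.280000, p=-0.163360: f=0.861762 → p ← -0.163360 + 0.32·0.861762 = 0.112404
p(0.04) ≈ 0.1124

0.1124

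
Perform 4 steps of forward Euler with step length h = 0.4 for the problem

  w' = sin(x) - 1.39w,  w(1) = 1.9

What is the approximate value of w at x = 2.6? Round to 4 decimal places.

Euler: w_{n+1} = w_n + h·f(x_n, w_n).
x=1.000000, w=1.900000: f=-1.799529 → w ← 1.900000 + 0.4·(-1.799529) = 1.180188
x=1.400000, w=1.180188: f=-0.655012 → w ← 1.180188 + 0.4·(-0.655012) = 0.918184
x=1.800000, w=0.918184: f=-0.302427 → w ← 0.918184 + 0.4·(-0.302427) = 0.797213
x=2.200000, w=0.797213: f=-0.299629 → w ← 0.797213 + 0.4·(-0.299629) = 0.677361
w(2.6) ≈ 0.6774

0.6774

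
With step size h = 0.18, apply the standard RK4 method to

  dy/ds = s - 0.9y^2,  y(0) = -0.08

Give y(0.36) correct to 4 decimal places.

RK4: k1 = f(s_n, y_n); k2 = f(s_n + h/2, y_n + (h/2)·k1); k3 = f(s_n + h/2, y_n + (h/2)·k2); k4 = f(s_n + h, y_n + h·k3); y_{n+1} = y_n + (h/6)·(k1 + 2k2 + 2k3 + k4).
s=0.000000, y=-0.080000:
  k1 = f(0.000000, -0.080000) = -0.005760
  k2 = f(0.090000, -0.080518) = 0.084165
  k3 = f(0.090000, -0.072425) = 0.085279
  k4 = f(0.180000, -0.064650) = 0.176238
  y ← -0.080000 + (0.18/6)·(k1 + 2k2 + 2k3 + k4) = -0.064719
s=0.180000, y=-0.064719:
  k1 = f(0.180000, -0.064719) = 0.176230
  k2 = f(0.270000, -0.048858) = 0.267852
  k3 = f(0.270000, -0.040612) = 0.268516
  k4 = f(0.360000, -0.016386) = 0.359758
  y ← -0.064719 + (0.18/6)·(k1 + 2k2 + 2k3 + k4) = -0.016457
y(0.36) ≈ -0.0165

-0.0165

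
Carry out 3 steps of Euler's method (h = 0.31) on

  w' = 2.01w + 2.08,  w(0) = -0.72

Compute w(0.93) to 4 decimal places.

Euler: w_{n+1} = w_n + h·f(x_n, w_n).
x=0.000000, w=-0.720000: f=0.632800 → w ← -0.720000 + 0.31·0.632800 = -0.523832
x=0.310000, w=-0.523832: f=1.027098 → w ← -0.523832 + 0.31·1.027098 = -0.205432
x=0.620000, w=-0.205432: f=1.667082 → w ← -0.205432 + 0.31·1.667082 = 0.311364
w(0.93) ≈ 0.3114

0.3114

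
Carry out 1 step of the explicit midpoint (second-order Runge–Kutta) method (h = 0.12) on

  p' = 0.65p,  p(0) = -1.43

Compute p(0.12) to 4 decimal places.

-1.5459

Midpoint: k1 = f(s_n, p_n); k2 = f(s_n + h/2, p_n + (h/2)·k1); p_{n+1} = p_n + h·k2.
s=0.000000, p=-1.430000:
  k1 = f(0.000000, -1.430000) = -0.929500
  k2 = f(0.060000, -1.485770) = -0.965751
  p ← -1.430000 + 0.12·(-0.965751) = -1.545890
p(0.12) ≈ -1.5459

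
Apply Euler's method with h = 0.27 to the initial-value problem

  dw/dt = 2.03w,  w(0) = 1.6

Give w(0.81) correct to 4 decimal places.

5.9363

Euler: w_{n+1} = w_n + h·f(t_n, w_n).
t=0.000000, w=1.600000: f=3.248000 → w ← 1.600000 + 0.27·3.248000 = 2.476960
t=0.270000, w=2.476960: f=5.028229 → w ← 2.476960 + 0.27·5.028229 = 3.834582
t=0.540000, w=3.834582: f=7.784201 → w ← 3.834582 + 0.27·7.784201 = 5.936316
w(0.81) ≈ 5.9363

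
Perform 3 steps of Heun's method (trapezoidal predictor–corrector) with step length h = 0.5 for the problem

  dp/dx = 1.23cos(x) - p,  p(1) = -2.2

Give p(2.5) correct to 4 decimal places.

Heun: k1 = f(x_n, p_n); k2 = f(x_n + h, p_n + h·k1); p_{n+1} = p_n + (h/2)·(k1 + k2).
x=1.000000, p=-2.200000:
  k1 = f(1.000000, -2.200000) = 2.864572
  k2 = f(1.500000, -0.767714) = 0.854721
  p ← -2.200000 + (0.5/2)·(2.864572 + 0.854721) = -1.270177
x=1.500000, p=-1.270177:
  k1 = f(1.500000, -1.270177) = 1.357184
  k2 = f(2.000000, -0.591585) = 0.079724
  p ← -1.270177 + (0.5/2)·(1.357184 + 0.079724) = -0.910950
x=2.000000, p=-0.910950:
  k1 = f(2.000000, -0.910950) = 0.399089
  k2 = f(2.500000, -0.711405) = -0.274001
  p ← -0.910950 + (0.5/2)·(0.399089 + (-0.274001)) = -0.879678
p(2.5) ≈ -0.8797

-0.8797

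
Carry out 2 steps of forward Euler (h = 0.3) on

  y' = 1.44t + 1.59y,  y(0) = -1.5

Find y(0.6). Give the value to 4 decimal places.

Euler: y_{n+1} = y_n + h·f(t_n, y_n).
t=0.000000, y=-1.500000: f=-2.385000 → y ← -1.500000 + 0.3·(-2.385000) = -2.215500
t=0.300000, y=-2.215500: f=-3.090645 → y ← -2.215500 + 0.3·(-3.090645) = -3.142694
y(0.6) ≈ -3.1427

-3.1427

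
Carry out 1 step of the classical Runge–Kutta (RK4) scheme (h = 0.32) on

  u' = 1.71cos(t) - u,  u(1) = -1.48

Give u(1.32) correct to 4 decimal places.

RK4: k1 = f(t_n, u_n); k2 = f(t_n + h/2, u_n + (h/2)·k1); k3 = f(t_n + h/2, u_n + (h/2)·k2); k4 = f(t_n + h, u_n + h·k3); u_{n+1} = u_n + (h/6)·(k1 + 2k2 + 2k3 + k4).
t=1.000000, u=-1.480000:
  k1 = f(1.000000, -1.480000) = 2.403917
  k2 = f(1.160000, -1.095373) = 1.778244
  k3 = f(1.160000, -1.195481) = 1.878352
  k4 = f(1.320000, -0.878927) = 1.303308
  u ← -1.480000 + (0.32/6)·(k1 + 2k2 + 2k3 + k4) = -0.892245
u(1.32) ≈ -0.8922

-0.8922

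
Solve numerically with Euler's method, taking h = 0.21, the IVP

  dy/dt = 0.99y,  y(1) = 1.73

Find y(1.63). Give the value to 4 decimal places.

3.0489

Euler: y_{n+1} = y_n + h·f(t_n, y_n).
t=1.000000, y=1.730000: f=1.712700 → y ← 1.730000 + 0.21·1.712700 = 2.089667
t=1.210000, y=2.089667: f=2.068770 → y ← 2.089667 + 0.21·2.068770 = 2.524109
t=1.420000, y=2.524109: f=2.498868 → y ← 2.524109 + 0.21·2.498868 = 3.048871
y(1.63) ≈ 3.0489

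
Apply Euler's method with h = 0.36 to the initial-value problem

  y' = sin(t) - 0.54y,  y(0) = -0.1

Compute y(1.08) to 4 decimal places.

0.2873

Euler: y_{n+1} = y_n + h·f(t_n, y_n).
t=0.000000, y=-0.100000: f=0.054000 → y ← -0.100000 + 0.36·0.054000 = -0.080560
t=0.360000, y=-0.080560: f=0.395777 → y ← -0.080560 + 0.36·0.395777 = 0.061920
t=0.720000, y=0.061920: f=0.625948 → y ← 0.061920 + 0.36·0.625948 = 0.287261
y(1.08) ≈ 0.2873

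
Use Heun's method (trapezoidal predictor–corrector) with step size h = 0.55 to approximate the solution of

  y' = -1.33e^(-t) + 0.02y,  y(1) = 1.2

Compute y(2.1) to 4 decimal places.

Heun: k1 = f(t_n, y_n); k2 = f(t_n + h, y_n + h·k1); y_{n+1} = y_n + (h/2)·(k1 + k2).
t=1.000000, y=1.200000:
  k1 = f(1.000000, 1.200000) = -0.465280
  k2 = f(1.550000, 0.944096) = -0.263408
  y ← 1.200000 + (0.55/2)·(-0.465280 + (-0.263408)) = 0.999611
t=1.550000, y=0.999611:
  k1 = f(1.550000, 0.999611) = -0.262298
  k2 = f(2.100000, 0.855347) = -0.145760
  y ← 0.999611 + (0.55/2)·(-0.262298 + (-0.145760)) = 0.887395
y(2.1) ≈ 0.8874

0.8874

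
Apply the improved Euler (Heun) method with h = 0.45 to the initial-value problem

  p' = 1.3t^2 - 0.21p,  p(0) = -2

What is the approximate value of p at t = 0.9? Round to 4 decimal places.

Heun: k1 = f(t_n, p_n); k2 = f(t_n + h, p_n + h·k1); p_{n+1} = p_n + (h/2)·(k1 + k2).
t=0.000000, p=-2.000000:
  k1 = f(0.000000, -2.000000) = 0.420000
  k2 = f(0.450000, -1.811000) = 0.643560
  p ← -2.000000 + (0.45/2)·(0.420000 + 0.643560) = -1.760699
t=0.450000, p=-1.760699:
  k1 = f(0.450000, -1.760699) = 0.632997
  k2 = f(0.900000, -1.475850) = 1.362929
  p ← -1.760699 + (0.45/2)·(0.632997 + 1.362929) = -1.311616
p(0.9) ≈ -1.3116

-1.3116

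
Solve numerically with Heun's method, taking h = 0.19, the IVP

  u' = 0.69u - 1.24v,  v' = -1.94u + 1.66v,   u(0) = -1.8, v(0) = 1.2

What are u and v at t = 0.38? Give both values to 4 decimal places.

Heun on (u,v): k1 = f(t_n, state_n); k2 = f(t_n + h, state_n + h·k1); state_{n+1} = state_n + (h/2)·(k1 + k2).
0.000000: (-1.800000, 1.200000)
  k1 = (-2.730000, 5.484000)
  predictor → (-2.318700, 2.241960)
  k2 = (-4.379933, 8.219932)
  → (-2.475444, 2.501874)
0.190000: (-2.475444, 2.501874)
  k1 = (-4.810379, 8.955471)
  predictor → (-3.389416, 4.203413)
  k2 = (-7.550929, 13.553132)
  → (-3.649768, 4.640191)
(u(0.38), v(0.38)) ≈ (-3.6498, 4.6402)

-3.6498, 4.6402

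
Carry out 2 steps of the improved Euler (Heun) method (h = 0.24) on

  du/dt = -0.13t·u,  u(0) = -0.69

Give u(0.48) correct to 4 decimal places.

-0.6797

Heun: k1 = f(t_n, u_n); k2 = f(t_n + h, u_n + h·k1); u_{n+1} = u_n + (h/2)·(k1 + k2).
t=0.000000, u=-0.690000:
  k1 = f(0.000000, -0.690000) = 0.000000
  k2 = f(0.240000, -0.690000) = 0.021528
  u ← -0.690000 + (0.24/2)·(0.000000 + 0.021528) = -0.687417
t=0.240000, u=-0.687417:
  k1 = f(0.240000, -0.687417) = 0.021447
  k2 = f(0.480000, -0.682269) = 0.042574
  u ← -0.687417 + (0.24/2)·(0.021447 + 0.042574) = -0.679734
u(0.48) ≈ -0.6797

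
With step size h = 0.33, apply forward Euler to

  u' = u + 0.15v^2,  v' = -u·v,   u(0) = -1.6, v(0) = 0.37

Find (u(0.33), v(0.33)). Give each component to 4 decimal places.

-2.1212, 0.5654

Euler on (u,v): u_{n+1} = u_n + h·u', v_{n+1} = v_n + h·v'.
0.000000: (-1.600000, 0.370000); f=(-1.579465, 0.592000) → (-2.121223, 0.565360)
(u(0.33), v(0.33)) ≈ (-2.1212, 0.5654)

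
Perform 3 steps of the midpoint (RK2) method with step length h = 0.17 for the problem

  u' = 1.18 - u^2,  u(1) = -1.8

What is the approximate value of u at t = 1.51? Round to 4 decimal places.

Midpoint: k1 = f(t_n, u_n); k2 = f(t_n + h/2, u_n + (h/2)·k1); u_{n+1} = u_n + h·k2.
t=1.000000, u=-1.800000:
  k1 = f(1.000000, -1.800000) = -2.060000
  k2 = f(1.085000, -1.975100) = -2.721020
  u ← -1.800000 + 0.17·(-2.721020) = -2.262573
t=1.170000, u=-2.262573:
  k1 = f(1.170000, -2.262573) = -3.939238
  k2 = f(1.255000, -2.597409) = -5.566532
  u ← -2.262573 + 0.17·(-5.566532) = -3.208884
t=1.340000, u=-3.208884:
  k1 = f(1.340000, -3.208884) = -9.116935
  k2 = f(1.425000, -3.983823) = -14.690848
  u ← -3.208884 + 0.17·(-14.690848) = -5.706328
u(1.51) ≈ -5.7063

-5.7063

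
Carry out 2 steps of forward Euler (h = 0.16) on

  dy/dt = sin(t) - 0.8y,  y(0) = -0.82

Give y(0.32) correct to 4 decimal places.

Euler: y_{n+1} = y_n + h·f(t_n, y_n).
t=0.000000, y=-0.820000: f=0.656000 → y ← -0.820000 + 0.16·0.656000 = -0.715040
t=0.160000, y=-0.715040: f=0.731350 → y ← -0.715040 + 0.16·0.731350 = -0.598024
y(0.32) ≈ -0.5980

-0.5980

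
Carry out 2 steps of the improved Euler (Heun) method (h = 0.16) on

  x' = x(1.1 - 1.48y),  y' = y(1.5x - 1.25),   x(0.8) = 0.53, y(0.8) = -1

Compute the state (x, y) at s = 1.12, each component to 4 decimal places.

1.1663, -0.9796

Heun on (x,y): k1 = f(s_n, state_n); k2 = f(s_n + h, state_n + h·k1); state_{n+1} = state_n + (h/2)·(k1 + k2).
0.800000: (0.530000, -1.000000)
  k1 = (1.367400, 0.455000)
  predictor → (0.748784, -0.927200)
  k2 = (1.851186, 0.117591)
  → (0.787487, -0.954193)
0.960000: (0.787487, -0.954193)
  k1 = (1.978329, 0.065620)
  predictor → (1.104019, -0.943694)
  k2 = (2.756368, -0.383167)
  → (1.166263, -0.979597)
(x(1.12), y(1.12)) ≈ (1.1663, -0.9796)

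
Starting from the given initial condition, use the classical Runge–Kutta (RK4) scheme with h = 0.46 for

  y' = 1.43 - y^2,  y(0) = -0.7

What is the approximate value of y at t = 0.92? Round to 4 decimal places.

RK4: k1 = f(t_n, y_n); k2 = f(t_n + h/2, y_n + (h/2)·k1); k3 = f(t_n + h/2, y_n + (h/2)·k2); k4 = f(t_n + h, y_n + h·k3); y_{n+1} = y_n + (h/6)·(k1 + 2k2 + 2k3 + k4).
t=0.000000, y=-0.700000:
  k1 = f(0.000000, -0.700000) = 0.940000
  k2 = f(0.230000, -0.483800) = 1.195938
  k3 = f(0.230000, -0.424934) = 1.249431
  k4 = f(0.460000, -0.125262) = 1.414309
  y ← -0.700000 + (0.46/6)·(k1 + 2k2 + 2k3 + k4) = -0.144546
t=0.460000, y=-0.144546:
  k1 = f(0.460000, -0.144546) = 1.409106
  k2 = f(0.690000, 0.179548) = 1.397763
  k3 = f(0.690000, 0.176939) = 1.398693
  k4 = f(0.920000, 0.498852) = 1.181147
  y ← -0.144546 + (0.46/6)·(k1 + 2k2 + 2k3 + k4) = 0.482829
y(0.92) ≈ 0.4828

0.4828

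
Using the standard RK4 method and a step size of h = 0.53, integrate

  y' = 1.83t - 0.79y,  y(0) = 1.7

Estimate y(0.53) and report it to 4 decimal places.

RK4: k1 = f(t_n, y_n); k2 = f(t_n + h/2, y_n + (h/2)·k1); k3 = f(t_n + h/2, y_n + (h/2)·k2); k4 = f(t_n + h, y_n + h·k3); y_{n+1} = y_n + (h/6)·(k1 + 2k2 + 2k3 + k4).
t=0.000000, y=1.700000:
  k1 = f(0.000000, 1.700000) = -1.343000
  k2 = f(0.265000, 1.344105) = -0.576893
  k3 = f(0.265000, 1.547123) = -0.737277
  k4 = f(0.530000, 1.309243) = -0.064402
  y ← 1.700000 + (0.53/6)·(k1 + 2k2 + 2k3 + k4) = 1.343509
y(0.53) ≈ 1.3435

1.3435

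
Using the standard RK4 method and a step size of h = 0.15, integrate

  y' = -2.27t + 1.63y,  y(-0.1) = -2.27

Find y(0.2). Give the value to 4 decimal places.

-3.7348

RK4: k1 = f(t_n, y_n); k2 = f(t_n + h/2, y_n + (h/2)·k1); k3 = f(t_n + h/2, y_n + (h/2)·k2); k4 = f(t_n + h, y_n + h·k3); y_{n+1} = y_n + (h/6)·(k1 + 2k2 + 2k3 + k4).
t=-0.100000, y=-2.270000:
  k1 = f(-0.100000, -2.270000) = -3.473100
  k2 = f(-0.025000, -2.530483) = -4.067936
  k3 = f(-0.025000, -2.575095) = -4.140655
  k4 = f(0.050000, -2.891098) = -4.825990
  y ← -2.270000 + (0.15/6)·(k1 + 2k2 + 2k3 + k4) = -2.887907
t=0.050000, y=-2.887907:
  k1 = f(0.050000, -2.887907) = -4.820788
  k2 = f(0.125000, -3.249466) = -5.580380
  k3 = f(0.125000, -3.306435) = -5.673240
  k4 = f(0.200000, -3.738893) = -6.548395
  y ← -2.887907 + (0.15/6)·(k1 + 2k2 + 2k3 + k4) = -3.734817
y(0.2) ≈ -3.7348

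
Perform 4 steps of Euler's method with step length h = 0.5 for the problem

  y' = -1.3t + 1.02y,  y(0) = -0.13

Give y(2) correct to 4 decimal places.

-3.3734

Euler: y_{n+1} = y_n + h·f(t_n, y_n).
t=0.000000, y=-0.130000: f=-0.132600 → y ← -0.130000 + 0.5·(-0.132600) = -0.196300
t=0.500000, y=-0.196300: f=-0.850226 → y ← -0.196300 + 0.5·(-0.850226) = -0.621413
t=1.000000, y=-0.621413: f=-1.933841 → y ← -0.621413 + 0.5·(-1.933841) = -1.588334
t=1.500000, y=-1.588334: f=-3.570100 → y ← -1.588334 + 0.5·(-3.570100) = -3.373384
y(2) ≈ -3.3734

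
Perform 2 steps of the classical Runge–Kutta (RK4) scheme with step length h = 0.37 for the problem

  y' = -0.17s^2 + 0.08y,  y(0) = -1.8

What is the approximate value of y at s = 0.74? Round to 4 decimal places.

RK4: k1 = f(s_n, y_n); k2 = f(s_n + h/2, y_n + (h/2)·k1); k3 = f(s_n + h/2, y_n + (h/2)·k2); k4 = f(s_n + h, y_n + h·k3); y_{n+1} = y_n + (h/6)·(k1 + 2k2 + 2k3 + k4).
s=0.000000, y=-1.800000:
  k1 = f(0.000000, -1.800000) = -0.144000
  k2 = f(0.185000, -1.826640) = -0.151949
  k3 = f(0.185000, -1.828111) = -0.152067
  k4 = f(0.370000, -1.856265) = -0.171774
  y ← -1.800000 + (0.37/6)·(k1 + 2k2 + 2k3 + k4) = -1.856968
s=0.370000, y=-1.856968:
  k1 = f(0.370000, -1.856968) = -0.171830
  k2 = f(0.555000, -1.888757) = -0.203465
  k3 = f(0.555000, -1.894609) = -0.203933
  k4 = f(0.740000, -1.932423) = -0.247686
  y ← -1.856968 + (0.37/6)·(k1 + 2k2 + 2k3 + k4) = -1.933084
y(0.74) ≈ -1.9331

-1.9331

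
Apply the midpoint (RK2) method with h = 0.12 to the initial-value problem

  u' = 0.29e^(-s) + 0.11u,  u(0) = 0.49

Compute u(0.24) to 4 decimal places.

Midpoint: k1 = f(s_n, u_n); k2 = f(s_n + h/2, u_n + (h/2)·k1); u_{n+1} = u_n + h·k2.
s=0.000000, u=0.490000:
  k1 = f(0.000000, 0.490000) = 0.343900
  k2 = f(0.060000, 0.510634) = 0.329281
  u ← 0.490000 + 0.12·0.329281 = 0.529514
s=0.120000, u=0.529514:
  k1 = f(0.120000, 0.529514) = 0.315453
  k2 = f(0.180000, 0.548441) = 0.302557
  u ← 0.529514 + 0.12·0.302557 = 0.565821
u(0.24) ≈ 0.5658

0.5658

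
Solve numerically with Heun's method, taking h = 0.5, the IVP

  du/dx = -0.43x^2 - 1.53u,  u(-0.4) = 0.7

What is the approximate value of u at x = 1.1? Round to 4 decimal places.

Heun: k1 = f(x_n, u_n); k2 = f(x_n + h, u_n + h·k1); u_{n+1} = u_n + (h/2)·(k1 + k2).
x=-0.400000, u=0.700000:
  k1 = f(-0.400000, 0.700000) = -1.139800
  k2 = f(0.100000, 0.130100) = -0.203353
  u ← 0.700000 + (0.5/2)·(-1.139800 + (-0.203353)) = 0.364212
x=0.100000, u=0.364212:
  k1 = f(0.100000, 0.364212) = -0.561544
  k2 = f(0.600000, 0.083440) = -0.282463
  u ← 0.364212 + (0.5/2)·(-0.561544 + (-0.282463)) = 0.153210
x=0.600000, u=0.153210:
  k1 = f(0.600000, 0.153210) = -0.389211
  k2 = f(1.100000, -0.041396) = -0.456965
  u ← 0.153210 + (0.5/2)·(-0.389211 + (-0.456965)) = -0.058334
u(1.1) ≈ -0.0583

-0.0583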